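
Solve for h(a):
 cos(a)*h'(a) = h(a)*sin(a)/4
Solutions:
 h(a) = C1/cos(a)^(1/4)


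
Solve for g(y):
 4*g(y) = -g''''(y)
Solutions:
 g(y) = (C1*sin(y) + C2*cos(y))*exp(-y) + (C3*sin(y) + C4*cos(y))*exp(y)


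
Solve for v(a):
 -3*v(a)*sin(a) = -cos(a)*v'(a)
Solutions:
 v(a) = C1/cos(a)^3


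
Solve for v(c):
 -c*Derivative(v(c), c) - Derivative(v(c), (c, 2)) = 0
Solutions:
 v(c) = C1 + C2*erf(sqrt(2)*c/2)


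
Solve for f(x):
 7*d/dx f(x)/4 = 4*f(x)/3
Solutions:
 f(x) = C1*exp(16*x/21)


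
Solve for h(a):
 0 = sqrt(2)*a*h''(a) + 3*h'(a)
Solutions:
 h(a) = C1 + C2*a^(1 - 3*sqrt(2)/2)


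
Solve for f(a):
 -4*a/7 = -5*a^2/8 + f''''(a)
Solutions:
 f(a) = C1 + C2*a + C3*a^2 + C4*a^3 + a^6/576 - a^5/210


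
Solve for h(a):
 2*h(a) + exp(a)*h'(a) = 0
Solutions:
 h(a) = C1*exp(2*exp(-a))


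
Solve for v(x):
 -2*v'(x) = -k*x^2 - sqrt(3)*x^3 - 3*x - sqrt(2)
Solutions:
 v(x) = C1 + k*x^3/6 + sqrt(3)*x^4/8 + 3*x^2/4 + sqrt(2)*x/2


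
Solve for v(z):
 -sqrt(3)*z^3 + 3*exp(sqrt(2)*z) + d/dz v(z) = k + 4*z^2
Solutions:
 v(z) = C1 + k*z + sqrt(3)*z^4/4 + 4*z^3/3 - 3*sqrt(2)*exp(sqrt(2)*z)/2


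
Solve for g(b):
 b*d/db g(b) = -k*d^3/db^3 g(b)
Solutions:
 g(b) = C1 + Integral(C2*airyai(b*(-1/k)^(1/3)) + C3*airybi(b*(-1/k)^(1/3)), b)


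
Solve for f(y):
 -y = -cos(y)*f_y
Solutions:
 f(y) = C1 + Integral(y/cos(y), y)


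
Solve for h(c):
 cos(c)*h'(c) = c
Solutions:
 h(c) = C1 + Integral(c/cos(c), c)


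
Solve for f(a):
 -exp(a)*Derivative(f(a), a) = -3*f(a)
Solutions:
 f(a) = C1*exp(-3*exp(-a))


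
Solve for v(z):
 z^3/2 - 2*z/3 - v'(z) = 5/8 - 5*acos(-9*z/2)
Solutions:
 v(z) = C1 + z^4/8 - z^2/3 + 5*z*acos(-9*z/2) - 5*z/8 + 5*sqrt(4 - 81*z^2)/9


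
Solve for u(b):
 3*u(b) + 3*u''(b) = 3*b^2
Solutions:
 u(b) = C1*sin(b) + C2*cos(b) + b^2 - 2


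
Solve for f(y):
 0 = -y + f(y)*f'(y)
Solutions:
 f(y) = -sqrt(C1 + y^2)
 f(y) = sqrt(C1 + y^2)


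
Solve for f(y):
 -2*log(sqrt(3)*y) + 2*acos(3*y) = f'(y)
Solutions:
 f(y) = C1 - 2*y*log(y) + 2*y*acos(3*y) - y*log(3) + 2*y - 2*sqrt(1 - 9*y^2)/3


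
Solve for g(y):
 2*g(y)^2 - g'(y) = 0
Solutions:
 g(y) = -1/(C1 + 2*y)


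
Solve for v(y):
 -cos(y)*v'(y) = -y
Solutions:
 v(y) = C1 + Integral(y/cos(y), y)


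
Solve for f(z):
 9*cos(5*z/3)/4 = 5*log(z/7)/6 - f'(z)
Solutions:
 f(z) = C1 + 5*z*log(z)/6 - 5*z*log(7)/6 - 5*z/6 - 27*sin(5*z/3)/20


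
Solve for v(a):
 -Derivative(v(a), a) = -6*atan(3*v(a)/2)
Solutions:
 Integral(1/atan(3*_y/2), (_y, v(a))) = C1 + 6*a


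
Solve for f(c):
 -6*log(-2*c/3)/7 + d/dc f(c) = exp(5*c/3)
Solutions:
 f(c) = C1 + 6*c*log(-c)/7 + 6*c*(-log(3) - 1 + log(2))/7 + 3*exp(5*c/3)/5


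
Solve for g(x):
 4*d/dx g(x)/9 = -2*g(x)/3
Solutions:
 g(x) = C1*exp(-3*x/2)


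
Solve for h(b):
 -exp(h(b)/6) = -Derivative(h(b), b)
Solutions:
 h(b) = 6*log(-1/(C1 + b)) + 6*log(6)


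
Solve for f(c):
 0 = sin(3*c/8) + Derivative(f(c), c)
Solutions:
 f(c) = C1 + 8*cos(3*c/8)/3


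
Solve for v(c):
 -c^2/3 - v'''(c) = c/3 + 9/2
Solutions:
 v(c) = C1 + C2*c + C3*c^2 - c^5/180 - c^4/72 - 3*c^3/4


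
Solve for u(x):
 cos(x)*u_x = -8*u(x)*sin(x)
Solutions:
 u(x) = C1*cos(x)^8


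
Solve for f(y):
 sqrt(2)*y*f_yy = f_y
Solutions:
 f(y) = C1 + C2*y^(sqrt(2)/2 + 1)


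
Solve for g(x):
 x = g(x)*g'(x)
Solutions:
 g(x) = -sqrt(C1 + x^2)
 g(x) = sqrt(C1 + x^2)


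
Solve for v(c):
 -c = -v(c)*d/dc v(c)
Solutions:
 v(c) = -sqrt(C1 + c^2)
 v(c) = sqrt(C1 + c^2)


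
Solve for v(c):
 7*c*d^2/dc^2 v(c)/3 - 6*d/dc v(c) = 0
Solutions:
 v(c) = C1 + C2*c^(25/7)


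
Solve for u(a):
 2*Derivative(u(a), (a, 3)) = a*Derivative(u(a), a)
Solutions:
 u(a) = C1 + Integral(C2*airyai(2^(2/3)*a/2) + C3*airybi(2^(2/3)*a/2), a)


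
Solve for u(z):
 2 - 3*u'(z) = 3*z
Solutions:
 u(z) = C1 - z^2/2 + 2*z/3


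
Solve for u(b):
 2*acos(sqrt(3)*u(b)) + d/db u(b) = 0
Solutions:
 Integral(1/acos(sqrt(3)*_y), (_y, u(b))) = C1 - 2*b


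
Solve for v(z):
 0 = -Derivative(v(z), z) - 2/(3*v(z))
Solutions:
 v(z) = -sqrt(C1 - 12*z)/3
 v(z) = sqrt(C1 - 12*z)/3


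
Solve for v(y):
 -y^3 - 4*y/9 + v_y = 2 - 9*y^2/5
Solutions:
 v(y) = C1 + y^4/4 - 3*y^3/5 + 2*y^2/9 + 2*y


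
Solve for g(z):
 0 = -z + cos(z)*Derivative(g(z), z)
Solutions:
 g(z) = C1 + Integral(z/cos(z), z)


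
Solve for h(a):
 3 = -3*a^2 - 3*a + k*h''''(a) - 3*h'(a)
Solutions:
 h(a) = C1 + C2*exp(3^(1/3)*a*(1/k)^(1/3)) + C3*exp(a*(-3^(1/3) + 3^(5/6)*I)*(1/k)^(1/3)/2) + C4*exp(-a*(3^(1/3) + 3^(5/6)*I)*(1/k)^(1/3)/2) - a^3/3 - a^2/2 - a


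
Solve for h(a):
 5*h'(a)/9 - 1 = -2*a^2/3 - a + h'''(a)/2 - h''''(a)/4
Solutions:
 h(a) = C1 + C2*exp(a*(2*2^(2/3)/(sqrt(105) + 11)^(1/3) + 2^(1/3)*(sqrt(105) + 11)^(1/3) + 4)/6)*sin(2^(1/3)*sqrt(3)*a*(-(sqrt(105) + 11)^(1/3) + 2*2^(1/3)/(sqrt(105) + 11)^(1/3))/6) + C3*exp(a*(2*2^(2/3)/(sqrt(105) + 11)^(1/3) + 2^(1/3)*(sqrt(105) + 11)^(1/3) + 4)/6)*cos(2^(1/3)*sqrt(3)*a*(-(sqrt(105) + 11)^(1/3) + 2*2^(1/3)/(sqrt(105) + 11)^(1/3))/6) + C4*exp(a*(-2^(1/3)*(sqrt(105) + 11)^(1/3) - 2*2^(2/3)/(sqrt(105) + 11)^(1/3) + 2)/3) - 2*a^3/5 - 9*a^2/10 - 9*a/25


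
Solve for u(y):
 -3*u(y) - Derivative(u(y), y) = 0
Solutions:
 u(y) = C1*exp(-3*y)


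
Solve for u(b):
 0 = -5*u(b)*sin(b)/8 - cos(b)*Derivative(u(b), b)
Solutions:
 u(b) = C1*cos(b)^(5/8)


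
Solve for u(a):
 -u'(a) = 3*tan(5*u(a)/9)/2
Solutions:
 u(a) = -9*asin(C1*exp(-5*a/6))/5 + 9*pi/5
 u(a) = 9*asin(C1*exp(-5*a/6))/5


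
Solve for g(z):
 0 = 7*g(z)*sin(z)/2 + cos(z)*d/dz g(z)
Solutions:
 g(z) = C1*cos(z)^(7/2)


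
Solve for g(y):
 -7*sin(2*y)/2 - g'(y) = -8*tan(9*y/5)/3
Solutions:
 g(y) = C1 - 40*log(cos(9*y/5))/27 + 7*cos(2*y)/4


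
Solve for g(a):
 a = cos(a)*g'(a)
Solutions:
 g(a) = C1 + Integral(a/cos(a), a)


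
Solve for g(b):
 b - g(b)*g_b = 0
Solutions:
 g(b) = -sqrt(C1 + b^2)
 g(b) = sqrt(C1 + b^2)


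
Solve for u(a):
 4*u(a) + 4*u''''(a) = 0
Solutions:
 u(a) = (C1*sin(sqrt(2)*a/2) + C2*cos(sqrt(2)*a/2))*exp(-sqrt(2)*a/2) + (C3*sin(sqrt(2)*a/2) + C4*cos(sqrt(2)*a/2))*exp(sqrt(2)*a/2)


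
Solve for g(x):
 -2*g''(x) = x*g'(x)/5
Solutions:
 g(x) = C1 + C2*erf(sqrt(5)*x/10)


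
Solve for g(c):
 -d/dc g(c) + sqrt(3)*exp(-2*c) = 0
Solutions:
 g(c) = C1 - sqrt(3)*exp(-2*c)/2


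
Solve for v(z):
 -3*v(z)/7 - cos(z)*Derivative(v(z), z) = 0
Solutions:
 v(z) = C1*(sin(z) - 1)^(3/14)/(sin(z) + 1)^(3/14)


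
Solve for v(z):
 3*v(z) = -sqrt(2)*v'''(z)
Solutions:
 v(z) = C3*exp(-2^(5/6)*3^(1/3)*z/2) + (C1*sin(6^(5/6)*z/4) + C2*cos(6^(5/6)*z/4))*exp(2^(5/6)*3^(1/3)*z/4)


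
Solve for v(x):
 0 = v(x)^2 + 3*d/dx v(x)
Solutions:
 v(x) = 3/(C1 + x)


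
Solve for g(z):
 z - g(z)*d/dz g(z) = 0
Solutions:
 g(z) = -sqrt(C1 + z^2)
 g(z) = sqrt(C1 + z^2)


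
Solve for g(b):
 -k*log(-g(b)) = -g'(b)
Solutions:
 -li(-g(b)) = C1 + b*k


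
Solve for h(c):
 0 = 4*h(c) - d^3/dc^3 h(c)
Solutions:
 h(c) = C3*exp(2^(2/3)*c) + (C1*sin(2^(2/3)*sqrt(3)*c/2) + C2*cos(2^(2/3)*sqrt(3)*c/2))*exp(-2^(2/3)*c/2)


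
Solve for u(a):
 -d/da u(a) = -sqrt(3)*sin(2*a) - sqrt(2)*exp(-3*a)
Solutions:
 u(a) = C1 - sqrt(3)*cos(2*a)/2 - sqrt(2)*exp(-3*a)/3


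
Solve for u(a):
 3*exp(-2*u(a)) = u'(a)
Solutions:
 u(a) = log(-sqrt(C1 + 6*a))
 u(a) = log(C1 + 6*a)/2


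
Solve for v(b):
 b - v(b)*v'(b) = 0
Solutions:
 v(b) = -sqrt(C1 + b^2)
 v(b) = sqrt(C1 + b^2)


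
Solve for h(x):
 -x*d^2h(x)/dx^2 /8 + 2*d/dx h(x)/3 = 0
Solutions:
 h(x) = C1 + C2*x^(19/3)


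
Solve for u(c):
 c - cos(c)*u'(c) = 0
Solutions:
 u(c) = C1 + Integral(c/cos(c), c)


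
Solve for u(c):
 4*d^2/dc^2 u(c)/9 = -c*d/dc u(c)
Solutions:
 u(c) = C1 + C2*erf(3*sqrt(2)*c/4)


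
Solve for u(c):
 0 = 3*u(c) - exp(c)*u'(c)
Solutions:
 u(c) = C1*exp(-3*exp(-c))


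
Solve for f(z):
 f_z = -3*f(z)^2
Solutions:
 f(z) = 1/(C1 + 3*z)


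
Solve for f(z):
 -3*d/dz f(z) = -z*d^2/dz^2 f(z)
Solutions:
 f(z) = C1 + C2*z^4


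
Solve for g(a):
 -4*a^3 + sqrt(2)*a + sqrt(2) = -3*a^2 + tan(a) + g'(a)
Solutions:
 g(a) = C1 - a^4 + a^3 + sqrt(2)*a^2/2 + sqrt(2)*a + log(cos(a))


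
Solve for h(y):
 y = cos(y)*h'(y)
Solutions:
 h(y) = C1 + Integral(y/cos(y), y)


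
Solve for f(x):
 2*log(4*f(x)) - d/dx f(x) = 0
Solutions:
 -Integral(1/(log(_y) + 2*log(2)), (_y, f(x)))/2 = C1 - x


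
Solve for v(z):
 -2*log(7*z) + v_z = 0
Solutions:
 v(z) = C1 + 2*z*log(z) - 2*z + z*log(49)


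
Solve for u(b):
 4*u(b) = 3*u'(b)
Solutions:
 u(b) = C1*exp(4*b/3)


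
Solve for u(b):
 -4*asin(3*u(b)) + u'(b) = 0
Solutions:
 Integral(1/asin(3*_y), (_y, u(b))) = C1 + 4*b


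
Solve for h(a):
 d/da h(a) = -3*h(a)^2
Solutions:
 h(a) = 1/(C1 + 3*a)


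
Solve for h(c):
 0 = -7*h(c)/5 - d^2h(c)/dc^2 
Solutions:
 h(c) = C1*sin(sqrt(35)*c/5) + C2*cos(sqrt(35)*c/5)


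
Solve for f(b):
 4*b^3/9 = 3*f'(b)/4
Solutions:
 f(b) = C1 + 4*b^4/27


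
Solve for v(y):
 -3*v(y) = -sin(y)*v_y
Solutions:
 v(y) = C1*(cos(y) - 1)^(3/2)/(cos(y) + 1)^(3/2)


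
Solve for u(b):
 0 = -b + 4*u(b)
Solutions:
 u(b) = b/4


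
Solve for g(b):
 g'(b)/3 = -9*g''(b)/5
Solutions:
 g(b) = C1 + C2*exp(-5*b/27)


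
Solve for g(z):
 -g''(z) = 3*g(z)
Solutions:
 g(z) = C1*sin(sqrt(3)*z) + C2*cos(sqrt(3)*z)


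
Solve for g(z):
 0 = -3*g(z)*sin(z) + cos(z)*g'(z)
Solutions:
 g(z) = C1/cos(z)^3


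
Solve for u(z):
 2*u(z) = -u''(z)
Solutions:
 u(z) = C1*sin(sqrt(2)*z) + C2*cos(sqrt(2)*z)


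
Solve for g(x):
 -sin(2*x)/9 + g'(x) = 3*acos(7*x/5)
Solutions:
 g(x) = C1 + 3*x*acos(7*x/5) - 3*sqrt(25 - 49*x^2)/7 - cos(2*x)/18


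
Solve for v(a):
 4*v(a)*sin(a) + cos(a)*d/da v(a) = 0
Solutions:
 v(a) = C1*cos(a)^4


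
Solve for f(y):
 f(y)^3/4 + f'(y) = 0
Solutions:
 f(y) = -sqrt(2)*sqrt(-1/(C1 - y))
 f(y) = sqrt(2)*sqrt(-1/(C1 - y))


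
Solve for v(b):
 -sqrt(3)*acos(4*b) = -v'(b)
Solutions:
 v(b) = C1 + sqrt(3)*(b*acos(4*b) - sqrt(1 - 16*b^2)/4)


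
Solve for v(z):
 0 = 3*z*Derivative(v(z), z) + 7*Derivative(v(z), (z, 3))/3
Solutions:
 v(z) = C1 + Integral(C2*airyai(-21^(2/3)*z/7) + C3*airybi(-21^(2/3)*z/7), z)


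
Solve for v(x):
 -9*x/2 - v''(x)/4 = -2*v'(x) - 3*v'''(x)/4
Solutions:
 v(x) = C1 + 9*x^2/8 + 9*x/32 + (C2*sin(sqrt(95)*x/6) + C3*cos(sqrt(95)*x/6))*exp(x/6)


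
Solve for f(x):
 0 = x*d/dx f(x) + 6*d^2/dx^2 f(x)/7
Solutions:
 f(x) = C1 + C2*erf(sqrt(21)*x/6)


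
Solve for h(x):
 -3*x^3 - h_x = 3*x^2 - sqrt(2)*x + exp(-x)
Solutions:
 h(x) = C1 - 3*x^4/4 - x^3 + sqrt(2)*x^2/2 + exp(-x)


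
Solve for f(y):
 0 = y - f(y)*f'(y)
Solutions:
 f(y) = -sqrt(C1 + y^2)
 f(y) = sqrt(C1 + y^2)


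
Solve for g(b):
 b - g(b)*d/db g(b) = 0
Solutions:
 g(b) = -sqrt(C1 + b^2)
 g(b) = sqrt(C1 + b^2)


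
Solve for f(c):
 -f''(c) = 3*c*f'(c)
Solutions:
 f(c) = C1 + C2*erf(sqrt(6)*c/2)


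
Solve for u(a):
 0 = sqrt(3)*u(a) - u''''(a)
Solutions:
 u(a) = C1*exp(-3^(1/8)*a) + C2*exp(3^(1/8)*a) + C3*sin(3^(1/8)*a) + C4*cos(3^(1/8)*a)


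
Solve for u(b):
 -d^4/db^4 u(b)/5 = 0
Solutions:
 u(b) = C1 + C2*b + C3*b^2 + C4*b^3


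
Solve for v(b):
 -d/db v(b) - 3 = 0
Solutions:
 v(b) = C1 - 3*b


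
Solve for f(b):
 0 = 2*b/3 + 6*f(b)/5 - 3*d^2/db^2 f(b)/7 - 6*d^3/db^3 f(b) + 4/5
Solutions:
 f(b) = C1*exp(-b*(5*5^(1/3)/(42*sqrt(777714) + 37039)^(1/3) + 10 + 5^(2/3)*(42*sqrt(777714) + 37039)^(1/3))/420)*sin(sqrt(3)*5^(1/3)*b*(-5^(1/3)*(42*sqrt(777714) + 37039)^(1/3) + 5/(42*sqrt(777714) + 37039)^(1/3))/420) + C2*exp(-b*(5*5^(1/3)/(42*sqrt(777714) + 37039)^(1/3) + 10 + 5^(2/3)*(42*sqrt(777714) + 37039)^(1/3))/420)*cos(sqrt(3)*5^(1/3)*b*(-5^(1/3)*(42*sqrt(777714) + 37039)^(1/3) + 5/(42*sqrt(777714) + 37039)^(1/3))/420) + C3*exp(b*(-5 + 5*5^(1/3)/(42*sqrt(777714) + 37039)^(1/3) + 5^(2/3)*(42*sqrt(777714) + 37039)^(1/3))/210) - 5*b/9 - 2/3


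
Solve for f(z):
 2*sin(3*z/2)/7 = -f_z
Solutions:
 f(z) = C1 + 4*cos(3*z/2)/21


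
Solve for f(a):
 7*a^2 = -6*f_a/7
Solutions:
 f(a) = C1 - 49*a^3/18


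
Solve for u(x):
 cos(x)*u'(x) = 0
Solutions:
 u(x) = C1


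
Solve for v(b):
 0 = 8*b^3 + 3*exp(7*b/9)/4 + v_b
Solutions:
 v(b) = C1 - 2*b^4 - 27*exp(7*b/9)/28


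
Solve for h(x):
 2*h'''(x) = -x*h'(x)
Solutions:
 h(x) = C1 + Integral(C2*airyai(-2^(2/3)*x/2) + C3*airybi(-2^(2/3)*x/2), x)


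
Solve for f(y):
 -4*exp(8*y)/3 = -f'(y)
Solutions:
 f(y) = C1 + exp(8*y)/6


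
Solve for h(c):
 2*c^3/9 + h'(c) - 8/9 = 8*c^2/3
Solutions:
 h(c) = C1 - c^4/18 + 8*c^3/9 + 8*c/9


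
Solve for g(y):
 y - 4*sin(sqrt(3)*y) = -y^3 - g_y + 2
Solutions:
 g(y) = C1 - y^4/4 - y^2/2 + 2*y - 4*sqrt(3)*cos(sqrt(3)*y)/3


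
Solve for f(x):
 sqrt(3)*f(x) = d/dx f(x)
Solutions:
 f(x) = C1*exp(sqrt(3)*x)


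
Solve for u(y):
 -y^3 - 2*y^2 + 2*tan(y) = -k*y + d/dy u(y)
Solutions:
 u(y) = C1 + k*y^2/2 - y^4/4 - 2*y^3/3 - 2*log(cos(y))


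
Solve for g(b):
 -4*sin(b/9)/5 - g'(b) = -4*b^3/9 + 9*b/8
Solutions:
 g(b) = C1 + b^4/9 - 9*b^2/16 + 36*cos(b/9)/5


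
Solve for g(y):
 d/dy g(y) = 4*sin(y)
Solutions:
 g(y) = C1 - 4*cos(y)


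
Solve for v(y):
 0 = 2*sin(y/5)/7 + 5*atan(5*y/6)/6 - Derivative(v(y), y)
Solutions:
 v(y) = C1 + 5*y*atan(5*y/6)/6 - log(25*y^2 + 36)/2 - 10*cos(y/5)/7


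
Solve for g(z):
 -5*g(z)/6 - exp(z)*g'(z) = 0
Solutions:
 g(z) = C1*exp(5*exp(-z)/6)


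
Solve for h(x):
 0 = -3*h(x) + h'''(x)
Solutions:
 h(x) = C3*exp(3^(1/3)*x) + (C1*sin(3^(5/6)*x/2) + C2*cos(3^(5/6)*x/2))*exp(-3^(1/3)*x/2)


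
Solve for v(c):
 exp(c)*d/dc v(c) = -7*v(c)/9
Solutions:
 v(c) = C1*exp(7*exp(-c)/9)


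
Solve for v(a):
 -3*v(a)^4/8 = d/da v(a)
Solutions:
 v(a) = (-3^(2/3)/3 - 3^(1/6)*I)*(1/(C1 + 3*a))^(1/3)
 v(a) = (-3^(2/3)/3 + 3^(1/6)*I)*(1/(C1 + 3*a))^(1/3)
 v(a) = 2*(1/(C1 + 9*a))^(1/3)


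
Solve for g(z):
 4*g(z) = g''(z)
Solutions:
 g(z) = C1*exp(-2*z) + C2*exp(2*z)


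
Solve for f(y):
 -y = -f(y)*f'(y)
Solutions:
 f(y) = -sqrt(C1 + y^2)
 f(y) = sqrt(C1 + y^2)


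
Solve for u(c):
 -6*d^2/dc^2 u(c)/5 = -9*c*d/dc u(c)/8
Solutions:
 u(c) = C1 + C2*erfi(sqrt(30)*c/8)


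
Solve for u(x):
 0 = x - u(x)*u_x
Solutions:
 u(x) = -sqrt(C1 + x^2)
 u(x) = sqrt(C1 + x^2)


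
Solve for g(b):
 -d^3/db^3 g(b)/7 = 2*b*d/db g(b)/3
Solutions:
 g(b) = C1 + Integral(C2*airyai(-14^(1/3)*3^(2/3)*b/3) + C3*airybi(-14^(1/3)*3^(2/3)*b/3), b)


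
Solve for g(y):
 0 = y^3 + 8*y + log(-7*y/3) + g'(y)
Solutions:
 g(y) = C1 - y^4/4 - 4*y^2 - y*log(-y) + y*(-log(7) + 1 + log(3))


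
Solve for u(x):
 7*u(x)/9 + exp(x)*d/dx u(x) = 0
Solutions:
 u(x) = C1*exp(7*exp(-x)/9)


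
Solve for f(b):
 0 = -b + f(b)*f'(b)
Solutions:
 f(b) = -sqrt(C1 + b^2)
 f(b) = sqrt(C1 + b^2)


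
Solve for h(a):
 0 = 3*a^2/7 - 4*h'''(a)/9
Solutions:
 h(a) = C1 + C2*a + C3*a^2 + 9*a^5/560


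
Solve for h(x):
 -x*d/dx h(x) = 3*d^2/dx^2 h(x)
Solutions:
 h(x) = C1 + C2*erf(sqrt(6)*x/6)


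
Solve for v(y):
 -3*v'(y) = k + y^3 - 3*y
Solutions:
 v(y) = C1 - k*y/3 - y^4/12 + y^2/2


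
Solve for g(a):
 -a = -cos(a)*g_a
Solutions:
 g(a) = C1 + Integral(a/cos(a), a)


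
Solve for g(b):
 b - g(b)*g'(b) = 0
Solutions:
 g(b) = -sqrt(C1 + b^2)
 g(b) = sqrt(C1 + b^2)


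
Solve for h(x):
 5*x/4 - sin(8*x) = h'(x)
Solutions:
 h(x) = C1 + 5*x^2/8 + cos(8*x)/8


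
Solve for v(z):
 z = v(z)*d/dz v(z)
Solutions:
 v(z) = -sqrt(C1 + z^2)
 v(z) = sqrt(C1 + z^2)


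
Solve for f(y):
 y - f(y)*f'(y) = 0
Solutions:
 f(y) = -sqrt(C1 + y^2)
 f(y) = sqrt(C1 + y^2)


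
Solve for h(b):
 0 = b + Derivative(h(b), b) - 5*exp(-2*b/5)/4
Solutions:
 h(b) = C1 - b^2/2 - 25*exp(-2*b/5)/8


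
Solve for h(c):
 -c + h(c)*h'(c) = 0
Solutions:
 h(c) = -sqrt(C1 + c^2)
 h(c) = sqrt(C1 + c^2)


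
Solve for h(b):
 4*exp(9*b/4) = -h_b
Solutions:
 h(b) = C1 - 16*exp(9*b/4)/9


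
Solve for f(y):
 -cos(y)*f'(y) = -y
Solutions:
 f(y) = C1 + Integral(y/cos(y), y)


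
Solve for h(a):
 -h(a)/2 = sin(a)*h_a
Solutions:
 h(a) = C1*(cos(a) + 1)^(1/4)/(cos(a) - 1)^(1/4)


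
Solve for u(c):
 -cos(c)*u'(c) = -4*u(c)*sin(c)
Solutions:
 u(c) = C1/cos(c)^4


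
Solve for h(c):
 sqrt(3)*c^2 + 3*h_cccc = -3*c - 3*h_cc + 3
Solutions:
 h(c) = C1 + C2*c + C3*sin(c) + C4*cos(c) - sqrt(3)*c^4/36 - c^3/6 + c^2*(3 + 2*sqrt(3))/6


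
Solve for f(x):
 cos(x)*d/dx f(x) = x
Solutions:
 f(x) = C1 + Integral(x/cos(x), x)


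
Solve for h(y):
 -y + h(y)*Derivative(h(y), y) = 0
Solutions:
 h(y) = -sqrt(C1 + y^2)
 h(y) = sqrt(C1 + y^2)


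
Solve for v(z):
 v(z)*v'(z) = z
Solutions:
 v(z) = -sqrt(C1 + z^2)
 v(z) = sqrt(C1 + z^2)


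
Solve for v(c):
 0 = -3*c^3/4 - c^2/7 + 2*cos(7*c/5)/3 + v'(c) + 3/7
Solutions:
 v(c) = C1 + 3*c^4/16 + c^3/21 - 3*c/7 - 10*sin(7*c/5)/21


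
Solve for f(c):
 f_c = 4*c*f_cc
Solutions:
 f(c) = C1 + C2*c^(5/4)


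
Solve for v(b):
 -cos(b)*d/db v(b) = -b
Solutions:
 v(b) = C1 + Integral(b/cos(b), b)


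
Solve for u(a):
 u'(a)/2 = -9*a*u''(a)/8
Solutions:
 u(a) = C1 + C2*a^(5/9)


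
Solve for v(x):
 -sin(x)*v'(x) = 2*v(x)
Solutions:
 v(x) = C1*(cos(x) + 1)/(cos(x) - 1)


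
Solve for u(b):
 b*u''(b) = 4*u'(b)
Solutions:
 u(b) = C1 + C2*b^5


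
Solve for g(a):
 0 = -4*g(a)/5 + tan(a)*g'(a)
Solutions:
 g(a) = C1*sin(a)^(4/5)


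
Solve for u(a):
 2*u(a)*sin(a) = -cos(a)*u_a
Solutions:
 u(a) = C1*cos(a)^2


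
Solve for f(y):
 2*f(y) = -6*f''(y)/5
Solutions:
 f(y) = C1*sin(sqrt(15)*y/3) + C2*cos(sqrt(15)*y/3)


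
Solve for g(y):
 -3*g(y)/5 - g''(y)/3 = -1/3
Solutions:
 g(y) = C1*sin(3*sqrt(5)*y/5) + C2*cos(3*sqrt(5)*y/5) + 5/9


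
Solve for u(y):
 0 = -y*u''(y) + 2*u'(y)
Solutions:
 u(y) = C1 + C2*y^3


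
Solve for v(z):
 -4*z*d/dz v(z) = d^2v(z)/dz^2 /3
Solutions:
 v(z) = C1 + C2*erf(sqrt(6)*z)


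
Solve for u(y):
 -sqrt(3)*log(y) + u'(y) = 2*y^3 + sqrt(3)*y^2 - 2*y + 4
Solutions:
 u(y) = C1 + y^4/2 + sqrt(3)*y^3/3 - y^2 + sqrt(3)*y*log(y) - sqrt(3)*y + 4*y


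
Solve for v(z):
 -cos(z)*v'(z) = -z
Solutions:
 v(z) = C1 + Integral(z/cos(z), z)


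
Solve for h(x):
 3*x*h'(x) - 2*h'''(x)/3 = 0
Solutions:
 h(x) = C1 + Integral(C2*airyai(6^(2/3)*x/2) + C3*airybi(6^(2/3)*x/2), x)


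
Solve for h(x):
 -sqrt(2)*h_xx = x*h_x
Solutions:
 h(x) = C1 + C2*erf(2^(1/4)*x/2)


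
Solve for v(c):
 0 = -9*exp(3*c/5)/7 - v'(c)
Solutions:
 v(c) = C1 - 15*exp(3*c/5)/7


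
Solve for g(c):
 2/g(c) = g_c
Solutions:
 g(c) = -sqrt(C1 + 4*c)
 g(c) = sqrt(C1 + 4*c)


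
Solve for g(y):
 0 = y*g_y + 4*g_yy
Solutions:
 g(y) = C1 + C2*erf(sqrt(2)*y/4)


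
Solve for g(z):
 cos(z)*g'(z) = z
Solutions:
 g(z) = C1 + Integral(z/cos(z), z)


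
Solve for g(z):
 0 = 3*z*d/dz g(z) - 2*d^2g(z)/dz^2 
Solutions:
 g(z) = C1 + C2*erfi(sqrt(3)*z/2)


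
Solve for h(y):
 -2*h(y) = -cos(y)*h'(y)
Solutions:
 h(y) = C1*(sin(y) + 1)/(sin(y) - 1)


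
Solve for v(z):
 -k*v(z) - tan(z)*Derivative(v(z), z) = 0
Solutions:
 v(z) = C1*exp(-k*log(sin(z)))


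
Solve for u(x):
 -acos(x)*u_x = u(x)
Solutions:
 u(x) = C1*exp(-Integral(1/acos(x), x))


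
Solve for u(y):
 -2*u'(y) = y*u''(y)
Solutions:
 u(y) = C1 + C2/y


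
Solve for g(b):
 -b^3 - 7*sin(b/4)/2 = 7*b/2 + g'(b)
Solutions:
 g(b) = C1 - b^4/4 - 7*b^2/4 + 14*cos(b/4)


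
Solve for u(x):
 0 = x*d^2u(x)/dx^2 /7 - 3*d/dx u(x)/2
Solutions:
 u(x) = C1 + C2*x^(23/2)


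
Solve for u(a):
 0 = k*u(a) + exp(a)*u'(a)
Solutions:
 u(a) = C1*exp(k*exp(-a))


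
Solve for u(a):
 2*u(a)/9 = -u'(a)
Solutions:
 u(a) = C1*exp(-2*a/9)


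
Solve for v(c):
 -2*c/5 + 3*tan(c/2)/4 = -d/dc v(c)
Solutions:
 v(c) = C1 + c^2/5 + 3*log(cos(c/2))/2


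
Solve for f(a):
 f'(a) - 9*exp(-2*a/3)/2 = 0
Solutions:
 f(a) = C1 - 27*exp(-2*a/3)/4


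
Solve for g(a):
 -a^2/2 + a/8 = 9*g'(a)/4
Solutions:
 g(a) = C1 - 2*a^3/27 + a^2/36


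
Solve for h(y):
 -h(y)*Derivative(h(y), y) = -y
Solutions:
 h(y) = -sqrt(C1 + y^2)
 h(y) = sqrt(C1 + y^2)


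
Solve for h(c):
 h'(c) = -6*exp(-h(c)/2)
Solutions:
 h(c) = 2*log(C1 - 3*c)


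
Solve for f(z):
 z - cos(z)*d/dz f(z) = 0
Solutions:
 f(z) = C1 + Integral(z/cos(z), z)


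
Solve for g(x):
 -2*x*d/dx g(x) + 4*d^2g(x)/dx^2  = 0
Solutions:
 g(x) = C1 + C2*erfi(x/2)


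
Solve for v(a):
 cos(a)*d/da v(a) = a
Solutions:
 v(a) = C1 + Integral(a/cos(a), a)


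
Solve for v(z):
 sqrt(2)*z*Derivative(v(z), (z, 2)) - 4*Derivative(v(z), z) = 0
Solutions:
 v(z) = C1 + C2*z^(1 + 2*sqrt(2))


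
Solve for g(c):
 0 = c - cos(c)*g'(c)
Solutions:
 g(c) = C1 + Integral(c/cos(c), c)


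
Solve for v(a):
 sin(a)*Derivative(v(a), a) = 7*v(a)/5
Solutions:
 v(a) = C1*(cos(a) - 1)^(7/10)/(cos(a) + 1)^(7/10)


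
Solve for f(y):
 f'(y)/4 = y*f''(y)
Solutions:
 f(y) = C1 + C2*y^(5/4)


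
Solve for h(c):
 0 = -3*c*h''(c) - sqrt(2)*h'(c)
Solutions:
 h(c) = C1 + C2*c^(1 - sqrt(2)/3)


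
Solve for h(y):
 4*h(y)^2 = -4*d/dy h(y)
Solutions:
 h(y) = 1/(C1 + y)


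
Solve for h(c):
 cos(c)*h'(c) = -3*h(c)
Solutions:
 h(c) = C1*(sin(c) - 1)^(3/2)/(sin(c) + 1)^(3/2)


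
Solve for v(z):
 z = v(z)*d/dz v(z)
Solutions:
 v(z) = -sqrt(C1 + z^2)
 v(z) = sqrt(C1 + z^2)


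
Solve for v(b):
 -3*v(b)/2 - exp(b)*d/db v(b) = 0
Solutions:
 v(b) = C1*exp(3*exp(-b)/2)


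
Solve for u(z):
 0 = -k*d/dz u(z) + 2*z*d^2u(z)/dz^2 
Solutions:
 u(z) = C1 + z^(re(k)/2 + 1)*(C2*sin(log(z)*Abs(im(k))/2) + C3*cos(log(z)*im(k)/2))


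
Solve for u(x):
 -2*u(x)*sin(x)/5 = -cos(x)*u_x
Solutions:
 u(x) = C1/cos(x)^(2/5)


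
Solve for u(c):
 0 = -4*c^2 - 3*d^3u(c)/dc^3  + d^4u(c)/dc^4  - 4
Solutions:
 u(c) = C1 + C2*c + C3*c^2 + C4*exp(3*c) - c^5/45 - c^4/27 - 22*c^3/81


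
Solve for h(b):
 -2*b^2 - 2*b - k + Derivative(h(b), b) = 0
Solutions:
 h(b) = C1 + 2*b^3/3 + b^2 + b*k


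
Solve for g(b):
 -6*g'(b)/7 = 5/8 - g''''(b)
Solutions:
 g(b) = C1 + C4*exp(6^(1/3)*7^(2/3)*b/7) - 35*b/48 + (C2*sin(2^(1/3)*3^(5/6)*7^(2/3)*b/14) + C3*cos(2^(1/3)*3^(5/6)*7^(2/3)*b/14))*exp(-6^(1/3)*7^(2/3)*b/14)


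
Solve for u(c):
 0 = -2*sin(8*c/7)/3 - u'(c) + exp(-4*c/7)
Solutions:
 u(c) = C1 + 7*cos(8*c/7)/12 - 7*exp(-4*c/7)/4


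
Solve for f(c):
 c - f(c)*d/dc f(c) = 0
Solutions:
 f(c) = -sqrt(C1 + c^2)
 f(c) = sqrt(C1 + c^2)


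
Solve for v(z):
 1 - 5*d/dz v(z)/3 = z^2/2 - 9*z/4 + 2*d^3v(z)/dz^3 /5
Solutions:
 v(z) = C1 + C2*sin(5*sqrt(6)*z/6) + C3*cos(5*sqrt(6)*z/6) - z^3/10 + 27*z^2/40 + 93*z/125


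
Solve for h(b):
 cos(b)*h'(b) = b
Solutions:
 h(b) = C1 + Integral(b/cos(b), b)


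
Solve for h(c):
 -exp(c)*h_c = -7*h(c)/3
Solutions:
 h(c) = C1*exp(-7*exp(-c)/3)


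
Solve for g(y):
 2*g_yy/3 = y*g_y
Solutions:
 g(y) = C1 + C2*erfi(sqrt(3)*y/2)


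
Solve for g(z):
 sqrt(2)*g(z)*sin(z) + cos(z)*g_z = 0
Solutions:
 g(z) = C1*cos(z)^(sqrt(2))


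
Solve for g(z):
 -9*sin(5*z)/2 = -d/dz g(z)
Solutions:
 g(z) = C1 - 9*cos(5*z)/10


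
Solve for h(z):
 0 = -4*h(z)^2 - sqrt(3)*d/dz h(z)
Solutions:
 h(z) = 3/(C1 + 4*sqrt(3)*z)


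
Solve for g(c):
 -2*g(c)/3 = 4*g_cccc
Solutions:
 g(c) = (C1*sin(2^(1/4)*3^(3/4)*c/6) + C2*cos(2^(1/4)*3^(3/4)*c/6))*exp(-2^(1/4)*3^(3/4)*c/6) + (C3*sin(2^(1/4)*3^(3/4)*c/6) + C4*cos(2^(1/4)*3^(3/4)*c/6))*exp(2^(1/4)*3^(3/4)*c/6)


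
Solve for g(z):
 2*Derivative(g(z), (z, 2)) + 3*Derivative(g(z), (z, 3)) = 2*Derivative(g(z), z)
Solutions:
 g(z) = C1 + C2*exp(z*(-1 + sqrt(7))/3) + C3*exp(-z*(1 + sqrt(7))/3)


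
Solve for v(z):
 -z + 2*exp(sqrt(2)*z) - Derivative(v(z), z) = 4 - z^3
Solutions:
 v(z) = C1 + z^4/4 - z^2/2 - 4*z + sqrt(2)*exp(sqrt(2)*z)


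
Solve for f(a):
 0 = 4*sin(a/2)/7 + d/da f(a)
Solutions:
 f(a) = C1 + 8*cos(a/2)/7


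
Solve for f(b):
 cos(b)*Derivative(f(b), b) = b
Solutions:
 f(b) = C1 + Integral(b/cos(b), b)


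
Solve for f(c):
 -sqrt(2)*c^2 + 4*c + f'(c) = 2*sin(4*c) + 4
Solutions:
 f(c) = C1 + sqrt(2)*c^3/3 - 2*c^2 + 4*c - cos(4*c)/2


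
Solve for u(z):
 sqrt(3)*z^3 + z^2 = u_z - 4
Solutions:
 u(z) = C1 + sqrt(3)*z^4/4 + z^3/3 + 4*z


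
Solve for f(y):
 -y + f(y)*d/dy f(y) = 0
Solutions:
 f(y) = -sqrt(C1 + y^2)
 f(y) = sqrt(C1 + y^2)


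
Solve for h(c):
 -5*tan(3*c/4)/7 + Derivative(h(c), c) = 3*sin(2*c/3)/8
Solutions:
 h(c) = C1 - 20*log(cos(3*c/4))/21 - 9*cos(2*c/3)/16


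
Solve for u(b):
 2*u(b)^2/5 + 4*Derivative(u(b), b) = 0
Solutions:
 u(b) = 10/(C1 + b)


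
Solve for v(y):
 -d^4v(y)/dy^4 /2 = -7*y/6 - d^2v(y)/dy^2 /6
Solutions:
 v(y) = C1 + C2*y + C3*exp(-sqrt(3)*y/3) + C4*exp(sqrt(3)*y/3) - 7*y^3/6


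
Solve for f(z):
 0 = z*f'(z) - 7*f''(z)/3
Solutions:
 f(z) = C1 + C2*erfi(sqrt(42)*z/14)


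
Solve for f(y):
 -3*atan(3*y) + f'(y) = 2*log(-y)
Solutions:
 f(y) = C1 + 2*y*log(-y) + 3*y*atan(3*y) - 2*y - log(9*y^2 + 1)/2


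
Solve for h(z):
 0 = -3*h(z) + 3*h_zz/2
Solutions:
 h(z) = C1*exp(-sqrt(2)*z) + C2*exp(sqrt(2)*z)


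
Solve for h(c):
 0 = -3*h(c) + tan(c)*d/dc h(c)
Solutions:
 h(c) = C1*sin(c)^3


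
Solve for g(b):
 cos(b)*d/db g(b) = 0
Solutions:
 g(b) = C1


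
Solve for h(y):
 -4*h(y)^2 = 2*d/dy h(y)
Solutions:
 h(y) = 1/(C1 + 2*y)


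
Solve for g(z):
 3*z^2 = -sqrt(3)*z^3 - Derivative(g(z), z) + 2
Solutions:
 g(z) = C1 - sqrt(3)*z^4/4 - z^3 + 2*z


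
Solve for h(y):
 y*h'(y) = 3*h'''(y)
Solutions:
 h(y) = C1 + Integral(C2*airyai(3^(2/3)*y/3) + C3*airybi(3^(2/3)*y/3), y)


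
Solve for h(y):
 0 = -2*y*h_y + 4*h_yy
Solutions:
 h(y) = C1 + C2*erfi(y/2)


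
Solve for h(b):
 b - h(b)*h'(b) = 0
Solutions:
 h(b) = -sqrt(C1 + b^2)
 h(b) = sqrt(C1 + b^2)


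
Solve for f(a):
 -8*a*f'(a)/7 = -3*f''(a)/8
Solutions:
 f(a) = C1 + C2*erfi(4*sqrt(42)*a/21)


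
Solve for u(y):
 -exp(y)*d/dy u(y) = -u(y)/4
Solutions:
 u(y) = C1*exp(-exp(-y)/4)


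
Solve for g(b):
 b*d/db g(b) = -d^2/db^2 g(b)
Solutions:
 g(b) = C1 + C2*erf(sqrt(2)*b/2)


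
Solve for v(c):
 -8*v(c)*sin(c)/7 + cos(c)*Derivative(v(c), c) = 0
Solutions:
 v(c) = C1/cos(c)^(8/7)


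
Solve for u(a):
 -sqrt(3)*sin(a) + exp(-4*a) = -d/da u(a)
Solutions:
 u(a) = C1 - sqrt(3)*cos(a) + exp(-4*a)/4


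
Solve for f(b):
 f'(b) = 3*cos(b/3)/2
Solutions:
 f(b) = C1 + 9*sin(b/3)/2


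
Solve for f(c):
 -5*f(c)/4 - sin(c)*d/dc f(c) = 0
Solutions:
 f(c) = C1*(cos(c) + 1)^(5/8)/(cos(c) - 1)^(5/8)


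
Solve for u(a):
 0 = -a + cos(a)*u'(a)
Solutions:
 u(a) = C1 + Integral(a/cos(a), a)


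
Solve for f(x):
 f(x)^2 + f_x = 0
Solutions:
 f(x) = 1/(C1 + x)


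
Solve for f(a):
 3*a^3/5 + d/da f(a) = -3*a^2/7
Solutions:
 f(a) = C1 - 3*a^4/20 - a^3/7


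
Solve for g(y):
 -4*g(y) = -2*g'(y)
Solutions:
 g(y) = C1*exp(2*y)


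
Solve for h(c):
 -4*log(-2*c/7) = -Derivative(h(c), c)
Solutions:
 h(c) = C1 + 4*c*log(-c) + 4*c*(-log(7) - 1 + log(2))


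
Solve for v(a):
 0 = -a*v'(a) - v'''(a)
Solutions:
 v(a) = C1 + Integral(C2*airyai(-a) + C3*airybi(-a), a)


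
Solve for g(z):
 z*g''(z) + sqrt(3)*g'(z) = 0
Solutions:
 g(z) = C1 + C2*z^(1 - sqrt(3))


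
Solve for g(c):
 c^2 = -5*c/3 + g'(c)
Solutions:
 g(c) = C1 + c^3/3 + 5*c^2/6


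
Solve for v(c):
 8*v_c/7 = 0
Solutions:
 v(c) = C1


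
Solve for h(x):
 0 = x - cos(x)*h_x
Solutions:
 h(x) = C1 + Integral(x/cos(x), x)


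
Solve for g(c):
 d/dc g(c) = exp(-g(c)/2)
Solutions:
 g(c) = 2*log(C1 + c/2)


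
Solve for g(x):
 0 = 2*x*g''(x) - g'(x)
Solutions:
 g(x) = C1 + C2*x^(3/2)


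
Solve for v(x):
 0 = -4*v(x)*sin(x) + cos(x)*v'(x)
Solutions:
 v(x) = C1/cos(x)^4


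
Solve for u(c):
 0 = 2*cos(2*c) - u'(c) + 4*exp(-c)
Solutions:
 u(c) = C1 + sin(2*c) - 4*exp(-c)


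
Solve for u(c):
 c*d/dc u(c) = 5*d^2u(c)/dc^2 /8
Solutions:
 u(c) = C1 + C2*erfi(2*sqrt(5)*c/5)


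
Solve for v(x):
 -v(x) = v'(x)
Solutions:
 v(x) = C1*exp(-x)


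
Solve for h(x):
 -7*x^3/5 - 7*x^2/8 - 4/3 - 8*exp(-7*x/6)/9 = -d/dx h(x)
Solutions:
 h(x) = C1 + 7*x^4/20 + 7*x^3/24 + 4*x/3 - 16*exp(-7*x/6)/21


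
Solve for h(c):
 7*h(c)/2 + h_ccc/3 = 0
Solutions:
 h(c) = C3*exp(-2^(2/3)*21^(1/3)*c/2) + (C1*sin(2^(2/3)*3^(5/6)*7^(1/3)*c/4) + C2*cos(2^(2/3)*3^(5/6)*7^(1/3)*c/4))*exp(2^(2/3)*21^(1/3)*c/4)


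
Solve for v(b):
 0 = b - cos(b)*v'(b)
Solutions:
 v(b) = C1 + Integral(b/cos(b), b)


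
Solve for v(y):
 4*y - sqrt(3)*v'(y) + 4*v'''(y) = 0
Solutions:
 v(y) = C1 + C2*exp(-3^(1/4)*y/2) + C3*exp(3^(1/4)*y/2) + 2*sqrt(3)*y^2/3


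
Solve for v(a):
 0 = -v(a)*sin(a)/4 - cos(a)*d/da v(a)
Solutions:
 v(a) = C1*cos(a)^(1/4)


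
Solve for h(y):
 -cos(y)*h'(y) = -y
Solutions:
 h(y) = C1 + Integral(y/cos(y), y)


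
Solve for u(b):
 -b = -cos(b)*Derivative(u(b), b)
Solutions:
 u(b) = C1 + Integral(b/cos(b), b)


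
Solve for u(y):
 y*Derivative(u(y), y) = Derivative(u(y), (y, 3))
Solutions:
 u(y) = C1 + Integral(C2*airyai(y) + C3*airybi(y), y)


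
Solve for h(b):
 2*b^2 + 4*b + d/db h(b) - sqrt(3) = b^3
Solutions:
 h(b) = C1 + b^4/4 - 2*b^3/3 - 2*b^2 + sqrt(3)*b


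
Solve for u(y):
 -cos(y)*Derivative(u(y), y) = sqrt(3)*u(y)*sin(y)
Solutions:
 u(y) = C1*cos(y)^(sqrt(3))


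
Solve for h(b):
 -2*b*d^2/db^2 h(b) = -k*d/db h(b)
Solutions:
 h(b) = C1 + b^(re(k)/2 + 1)*(C2*sin(log(b)*Abs(im(k))/2) + C3*cos(log(b)*im(k)/2))


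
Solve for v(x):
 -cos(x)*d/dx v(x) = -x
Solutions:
 v(x) = C1 + Integral(x/cos(x), x)


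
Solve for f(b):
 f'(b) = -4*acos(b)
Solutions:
 f(b) = C1 - 4*b*acos(b) + 4*sqrt(1 - b^2)


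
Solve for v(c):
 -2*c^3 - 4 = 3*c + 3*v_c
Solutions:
 v(c) = C1 - c^4/6 - c^2/2 - 4*c/3


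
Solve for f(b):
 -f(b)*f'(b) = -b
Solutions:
 f(b) = -sqrt(C1 + b^2)
 f(b) = sqrt(C1 + b^2)


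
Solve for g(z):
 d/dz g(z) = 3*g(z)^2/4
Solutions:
 g(z) = -4/(C1 + 3*z)


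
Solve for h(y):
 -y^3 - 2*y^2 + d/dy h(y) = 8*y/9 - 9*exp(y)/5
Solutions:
 h(y) = C1 + y^4/4 + 2*y^3/3 + 4*y^2/9 - 9*exp(y)/5


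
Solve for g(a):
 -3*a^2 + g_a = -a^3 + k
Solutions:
 g(a) = C1 - a^4/4 + a^3 + a*k


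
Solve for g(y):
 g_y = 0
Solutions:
 g(y) = C1


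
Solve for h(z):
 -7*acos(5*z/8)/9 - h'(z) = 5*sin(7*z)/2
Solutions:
 h(z) = C1 - 7*z*acos(5*z/8)/9 + 7*sqrt(64 - 25*z^2)/45 + 5*cos(7*z)/14


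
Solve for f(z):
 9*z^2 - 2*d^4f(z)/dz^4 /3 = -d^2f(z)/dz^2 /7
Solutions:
 f(z) = C1 + C2*z + C3*exp(-sqrt(42)*z/14) + C4*exp(sqrt(42)*z/14) - 21*z^4/4 - 294*z^2


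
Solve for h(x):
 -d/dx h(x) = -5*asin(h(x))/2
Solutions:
 Integral(1/asin(_y), (_y, h(x))) = C1 + 5*x/2


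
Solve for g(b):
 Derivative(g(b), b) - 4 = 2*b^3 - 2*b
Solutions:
 g(b) = C1 + b^4/2 - b^2 + 4*b


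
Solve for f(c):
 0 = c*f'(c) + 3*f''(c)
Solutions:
 f(c) = C1 + C2*erf(sqrt(6)*c/6)


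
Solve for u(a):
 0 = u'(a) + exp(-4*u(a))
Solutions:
 u(a) = log(-I*(C1 - 4*a)^(1/4))
 u(a) = log(I*(C1 - 4*a)^(1/4))
 u(a) = log(-(C1 - 4*a)^(1/4))
 u(a) = log(C1 - 4*a)/4


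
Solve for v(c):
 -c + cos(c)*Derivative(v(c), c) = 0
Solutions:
 v(c) = C1 + Integral(c/cos(c), c)


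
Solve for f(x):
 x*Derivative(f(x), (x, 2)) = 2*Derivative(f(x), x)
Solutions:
 f(x) = C1 + C2*x^3


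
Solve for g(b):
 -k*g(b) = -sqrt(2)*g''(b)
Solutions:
 g(b) = C1*exp(-2^(3/4)*b*sqrt(k)/2) + C2*exp(2^(3/4)*b*sqrt(k)/2)


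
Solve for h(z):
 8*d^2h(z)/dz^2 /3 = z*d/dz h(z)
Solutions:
 h(z) = C1 + C2*erfi(sqrt(3)*z/4)


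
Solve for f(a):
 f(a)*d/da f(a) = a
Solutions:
 f(a) = -sqrt(C1 + a^2)
 f(a) = sqrt(C1 + a^2)


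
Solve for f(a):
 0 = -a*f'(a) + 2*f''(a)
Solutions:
 f(a) = C1 + C2*erfi(a/2)


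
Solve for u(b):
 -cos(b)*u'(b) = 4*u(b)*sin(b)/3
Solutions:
 u(b) = C1*cos(b)^(4/3)


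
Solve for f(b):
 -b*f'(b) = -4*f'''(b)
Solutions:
 f(b) = C1 + Integral(C2*airyai(2^(1/3)*b/2) + C3*airybi(2^(1/3)*b/2), b)


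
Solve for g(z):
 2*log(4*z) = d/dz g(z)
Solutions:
 g(z) = C1 + 2*z*log(z) - 2*z + z*log(16)


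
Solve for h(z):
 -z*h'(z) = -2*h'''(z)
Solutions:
 h(z) = C1 + Integral(C2*airyai(2^(2/3)*z/2) + C3*airybi(2^(2/3)*z/2), z)


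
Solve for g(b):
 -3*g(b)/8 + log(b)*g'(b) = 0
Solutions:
 g(b) = C1*exp(3*li(b)/8)


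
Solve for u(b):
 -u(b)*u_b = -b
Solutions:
 u(b) = -sqrt(C1 + b^2)
 u(b) = sqrt(C1 + b^2)


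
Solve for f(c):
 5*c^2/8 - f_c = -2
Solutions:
 f(c) = C1 + 5*c^3/24 + 2*c


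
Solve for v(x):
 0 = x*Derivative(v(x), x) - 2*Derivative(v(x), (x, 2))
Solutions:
 v(x) = C1 + C2*erfi(x/2)


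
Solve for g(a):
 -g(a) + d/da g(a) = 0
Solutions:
 g(a) = C1*exp(a)


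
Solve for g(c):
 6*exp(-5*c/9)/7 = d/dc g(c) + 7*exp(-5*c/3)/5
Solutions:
 g(c) = C1 + 21*exp(-5*c/3)/25 - 54*exp(-5*c/9)/35


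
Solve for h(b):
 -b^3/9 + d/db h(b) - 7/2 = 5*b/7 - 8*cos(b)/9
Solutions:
 h(b) = C1 + b^4/36 + 5*b^2/14 + 7*b/2 - 8*sin(b)/9


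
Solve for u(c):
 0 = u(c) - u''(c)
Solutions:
 u(c) = C1*exp(-c) + C2*exp(c)


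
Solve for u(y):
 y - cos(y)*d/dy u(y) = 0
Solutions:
 u(y) = C1 + Integral(y/cos(y), y)


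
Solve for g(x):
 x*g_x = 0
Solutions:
 g(x) = C1


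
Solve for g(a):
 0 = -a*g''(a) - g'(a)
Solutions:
 g(a) = C1 + C2*log(a)


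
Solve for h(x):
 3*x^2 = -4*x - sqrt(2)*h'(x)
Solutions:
 h(x) = C1 - sqrt(2)*x^3/2 - sqrt(2)*x^2


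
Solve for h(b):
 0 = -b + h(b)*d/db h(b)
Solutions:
 h(b) = -sqrt(C1 + b^2)
 h(b) = sqrt(C1 + b^2)


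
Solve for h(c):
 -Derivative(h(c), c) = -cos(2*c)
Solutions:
 h(c) = C1 + sin(2*c)/2


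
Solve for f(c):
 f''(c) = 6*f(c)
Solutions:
 f(c) = C1*exp(-sqrt(6)*c) + C2*exp(sqrt(6)*c)


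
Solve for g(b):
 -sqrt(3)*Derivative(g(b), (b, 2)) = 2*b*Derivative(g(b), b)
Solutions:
 g(b) = C1 + C2*erf(3^(3/4)*b/3)


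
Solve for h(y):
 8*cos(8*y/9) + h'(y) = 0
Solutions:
 h(y) = C1 - 9*sin(8*y/9)


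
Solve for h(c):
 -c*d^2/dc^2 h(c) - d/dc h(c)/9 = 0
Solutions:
 h(c) = C1 + C2*c^(8/9)


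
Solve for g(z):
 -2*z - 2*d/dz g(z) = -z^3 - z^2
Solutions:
 g(z) = C1 + z^4/8 + z^3/6 - z^2/2


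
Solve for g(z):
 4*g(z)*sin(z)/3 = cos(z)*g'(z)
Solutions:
 g(z) = C1/cos(z)^(4/3)


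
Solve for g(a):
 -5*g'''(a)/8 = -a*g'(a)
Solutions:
 g(a) = C1 + Integral(C2*airyai(2*5^(2/3)*a/5) + C3*airybi(2*5^(2/3)*a/5), a)


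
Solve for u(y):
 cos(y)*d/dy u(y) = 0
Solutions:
 u(y) = C1


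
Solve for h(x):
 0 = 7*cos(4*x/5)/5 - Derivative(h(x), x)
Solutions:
 h(x) = C1 + 7*sin(4*x/5)/4


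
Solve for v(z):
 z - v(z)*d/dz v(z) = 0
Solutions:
 v(z) = -sqrt(C1 + z^2)
 v(z) = sqrt(C1 + z^2)


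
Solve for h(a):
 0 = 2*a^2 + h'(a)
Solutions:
 h(a) = C1 - 2*a^3/3


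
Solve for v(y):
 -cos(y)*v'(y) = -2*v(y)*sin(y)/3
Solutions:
 v(y) = C1/cos(y)^(2/3)


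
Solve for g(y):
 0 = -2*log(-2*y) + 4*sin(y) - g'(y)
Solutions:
 g(y) = C1 - 2*y*log(-y) - 2*y*log(2) + 2*y - 4*cos(y)


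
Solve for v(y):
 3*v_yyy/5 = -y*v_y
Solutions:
 v(y) = C1 + Integral(C2*airyai(-3^(2/3)*5^(1/3)*y/3) + C3*airybi(-3^(2/3)*5^(1/3)*y/3), y)


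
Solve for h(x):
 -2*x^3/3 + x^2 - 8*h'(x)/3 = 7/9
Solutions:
 h(x) = C1 - x^4/16 + x^3/8 - 7*x/24


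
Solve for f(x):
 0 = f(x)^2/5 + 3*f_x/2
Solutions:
 f(x) = 15/(C1 + 2*x)


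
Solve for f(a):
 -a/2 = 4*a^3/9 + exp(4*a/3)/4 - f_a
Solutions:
 f(a) = C1 + a^4/9 + a^2/4 + 3*exp(4*a/3)/16


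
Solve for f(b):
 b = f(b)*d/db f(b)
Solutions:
 f(b) = -sqrt(C1 + b^2)
 f(b) = sqrt(C1 + b^2)


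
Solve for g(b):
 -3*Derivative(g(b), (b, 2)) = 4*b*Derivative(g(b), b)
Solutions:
 g(b) = C1 + C2*erf(sqrt(6)*b/3)


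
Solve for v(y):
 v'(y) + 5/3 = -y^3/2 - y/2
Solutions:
 v(y) = C1 - y^4/8 - y^2/4 - 5*y/3


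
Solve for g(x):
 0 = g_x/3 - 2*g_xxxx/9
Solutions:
 g(x) = C1 + C4*exp(2^(2/3)*3^(1/3)*x/2) + (C2*sin(2^(2/3)*3^(5/6)*x/4) + C3*cos(2^(2/3)*3^(5/6)*x/4))*exp(-2^(2/3)*3^(1/3)*x/4)


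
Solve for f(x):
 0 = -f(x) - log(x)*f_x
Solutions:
 f(x) = C1*exp(-li(x))


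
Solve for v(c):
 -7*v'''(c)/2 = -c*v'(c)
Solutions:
 v(c) = C1 + Integral(C2*airyai(2^(1/3)*7^(2/3)*c/7) + C3*airybi(2^(1/3)*7^(2/3)*c/7), c)


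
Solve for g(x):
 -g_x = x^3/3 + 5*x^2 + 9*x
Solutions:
 g(x) = C1 - x^4/12 - 5*x^3/3 - 9*x^2/2


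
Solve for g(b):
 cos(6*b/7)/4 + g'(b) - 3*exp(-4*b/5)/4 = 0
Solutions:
 g(b) = C1 - 7*sin(6*b/7)/24 - 15*exp(-4*b/5)/16


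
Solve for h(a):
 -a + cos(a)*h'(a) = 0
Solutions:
 h(a) = C1 + Integral(a/cos(a), a)


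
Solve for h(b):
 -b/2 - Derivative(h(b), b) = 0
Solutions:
 h(b) = C1 - b^2/4


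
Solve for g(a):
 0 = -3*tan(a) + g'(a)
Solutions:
 g(a) = C1 - 3*log(cos(a))


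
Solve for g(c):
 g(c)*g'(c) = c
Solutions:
 g(c) = -sqrt(C1 + c^2)
 g(c) = sqrt(C1 + c^2)


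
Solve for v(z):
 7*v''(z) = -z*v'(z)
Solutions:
 v(z) = C1 + C2*erf(sqrt(14)*z/14)


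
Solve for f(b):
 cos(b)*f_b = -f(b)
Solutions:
 f(b) = C1*sqrt(sin(b) - 1)/sqrt(sin(b) + 1)


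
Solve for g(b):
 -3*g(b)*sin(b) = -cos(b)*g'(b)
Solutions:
 g(b) = C1/cos(b)^3


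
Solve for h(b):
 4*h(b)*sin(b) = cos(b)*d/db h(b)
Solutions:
 h(b) = C1/cos(b)^4


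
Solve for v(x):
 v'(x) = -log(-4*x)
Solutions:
 v(x) = C1 - x*log(-x) + x*(1 - 2*log(2))


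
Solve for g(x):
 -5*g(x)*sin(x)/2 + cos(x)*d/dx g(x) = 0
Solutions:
 g(x) = C1/cos(x)^(5/2)


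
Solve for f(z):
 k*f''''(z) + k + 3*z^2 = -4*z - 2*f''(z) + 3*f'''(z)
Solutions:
 f(z) = C1 + C2*z + C3*exp(z*(3 - sqrt(9 - 8*k))/(2*k)) + C4*exp(z*(sqrt(9 - 8*k) + 3)/(2*k)) - z^4/8 - 13*z^3/12 + z^2*(4*k - 39)/8


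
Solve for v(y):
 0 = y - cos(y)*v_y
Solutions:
 v(y) = C1 + Integral(y/cos(y), y)


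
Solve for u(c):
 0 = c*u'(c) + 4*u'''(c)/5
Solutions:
 u(c) = C1 + Integral(C2*airyai(-10^(1/3)*c/2) + C3*airybi(-10^(1/3)*c/2), c)


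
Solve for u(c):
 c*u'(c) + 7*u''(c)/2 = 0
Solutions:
 u(c) = C1 + C2*erf(sqrt(7)*c/7)


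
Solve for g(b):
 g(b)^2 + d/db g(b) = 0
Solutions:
 g(b) = 1/(C1 + b)


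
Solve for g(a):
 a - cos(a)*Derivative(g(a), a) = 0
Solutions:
 g(a) = C1 + Integral(a/cos(a), a)


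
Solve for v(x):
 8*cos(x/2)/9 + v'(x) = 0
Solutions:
 v(x) = C1 - 16*sin(x/2)/9


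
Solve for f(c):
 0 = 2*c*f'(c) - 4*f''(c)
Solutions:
 f(c) = C1 + C2*erfi(c/2)


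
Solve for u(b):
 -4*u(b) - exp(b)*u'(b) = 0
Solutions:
 u(b) = C1*exp(4*exp(-b))


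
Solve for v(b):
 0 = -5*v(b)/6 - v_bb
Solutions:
 v(b) = C1*sin(sqrt(30)*b/6) + C2*cos(sqrt(30)*b/6)


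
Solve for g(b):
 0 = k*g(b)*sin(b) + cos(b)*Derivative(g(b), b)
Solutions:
 g(b) = C1*exp(k*log(cos(b)))


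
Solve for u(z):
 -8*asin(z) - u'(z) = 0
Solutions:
 u(z) = C1 - 8*z*asin(z) - 8*sqrt(1 - z^2)
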